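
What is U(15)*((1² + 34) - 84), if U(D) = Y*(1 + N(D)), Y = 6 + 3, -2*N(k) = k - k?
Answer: -441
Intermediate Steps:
N(k) = 0 (N(k) = -(k - k)/2 = -½*0 = 0)
Y = 9
U(D) = 9 (U(D) = 9*(1 + 0) = 9*1 = 9)
U(15)*((1² + 34) - 84) = 9*((1² + 34) - 84) = 9*((1 + 34) - 84) = 9*(35 - 84) = 9*(-49) = -441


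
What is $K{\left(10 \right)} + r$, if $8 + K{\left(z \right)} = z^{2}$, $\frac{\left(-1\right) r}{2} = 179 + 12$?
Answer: $-290$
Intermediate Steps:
$r = -382$ ($r = - 2 \left(179 + 12\right) = \left(-2\right) 191 = -382$)
$K{\left(z \right)} = -8 + z^{2}$
$K{\left(10 \right)} + r = \left(-8 + 10^{2}\right) - 382 = \left(-8 + 100\right) - 382 = 92 - 382 = -290$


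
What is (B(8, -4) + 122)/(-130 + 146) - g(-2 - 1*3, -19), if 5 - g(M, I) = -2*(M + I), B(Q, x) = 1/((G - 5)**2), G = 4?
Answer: 811/16 ≈ 50.688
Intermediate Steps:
B(Q, x) = 1 (B(Q, x) = 1/((4 - 5)**2) = 1/((-1)**2) = 1/1 = 1)
g(M, I) = 5 + 2*I + 2*M (g(M, I) = 5 - (-2)*(M + I) = 5 - (-2)*(I + M) = 5 - (-2*I - 2*M) = 5 + (2*I + 2*M) = 5 + 2*I + 2*M)
(B(8, -4) + 122)/(-130 + 146) - g(-2 - 1*3, -19) = (1 + 122)/(-130 + 146) - (5 + 2*(-19) + 2*(-2 - 1*3)) = 123/16 - (5 - 38 + 2*(-2 - 3)) = 123*(1/16) - (5 - 38 + 2*(-5)) = 123/16 - (5 - 38 - 10) = 123/16 - 1*(-43) = 123/16 + 43 = 811/16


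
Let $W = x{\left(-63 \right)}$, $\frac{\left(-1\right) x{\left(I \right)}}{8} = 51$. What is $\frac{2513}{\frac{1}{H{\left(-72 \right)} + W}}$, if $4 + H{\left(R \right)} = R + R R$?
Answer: $11811100$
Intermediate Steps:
$x{\left(I \right)} = -408$ ($x{\left(I \right)} = \left(-8\right) 51 = -408$)
$W = -408$
$H{\left(R \right)} = -4 + R + R^{2}$ ($H{\left(R \right)} = -4 + \left(R + R R\right) = -4 + \left(R + R^{2}\right) = -4 + R + R^{2}$)
$\frac{2513}{\frac{1}{H{\left(-72 \right)} + W}} = \frac{2513}{\frac{1}{\left(-4 - 72 + \left(-72\right)^{2}\right) - 408}} = \frac{2513}{\frac{1}{\left(-4 - 72 + 5184\right) - 408}} = \frac{2513}{\frac{1}{5108 - 408}} = \frac{2513}{\frac{1}{4700}} = 2513 \frac{1}{\frac{1}{4700}} = 2513 \cdot 4700 = 11811100$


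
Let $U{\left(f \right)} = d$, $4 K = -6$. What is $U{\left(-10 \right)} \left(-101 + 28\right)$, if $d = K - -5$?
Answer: $- \frac{511}{2} \approx -255.5$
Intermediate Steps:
$K = - \frac{3}{2}$ ($K = \frac{1}{4} \left(-6\right) = - \frac{3}{2} \approx -1.5$)
$d = \frac{7}{2}$ ($d = - \frac{3}{2} - -5 = - \frac{3}{2} + 5 = \frac{7}{2} \approx 3.5$)
$U{\left(f \right)} = \frac{7}{2}$
$U{\left(-10 \right)} \left(-101 + 28\right) = \frac{7 \left(-101 + 28\right)}{2} = \frac{7}{2} \left(-73\right) = - \frac{511}{2}$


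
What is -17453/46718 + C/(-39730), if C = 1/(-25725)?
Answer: -637068313519/1705297516125 ≈ -0.37358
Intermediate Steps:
C = -1/25725 ≈ -3.8873e-5
-17453/46718 + C/(-39730) = -17453/46718 - 1/25725/(-39730) = -17453*1/46718 - 1/25725*(-1/39730) = -17453/46718 + 1/1022054250 = -637068313519/1705297516125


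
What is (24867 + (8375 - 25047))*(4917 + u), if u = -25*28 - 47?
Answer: 34173150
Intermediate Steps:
u = -747 (u = -700 - 47 = -747)
(24867 + (8375 - 25047))*(4917 + u) = (24867 + (8375 - 25047))*(4917 - 747) = (24867 - 16672)*4170 = 8195*4170 = 34173150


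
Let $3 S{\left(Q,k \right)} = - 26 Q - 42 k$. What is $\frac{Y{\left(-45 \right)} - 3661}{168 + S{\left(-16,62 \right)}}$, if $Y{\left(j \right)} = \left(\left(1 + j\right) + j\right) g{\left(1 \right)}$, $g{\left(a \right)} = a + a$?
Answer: $\frac{11517}{1684} \approx 6.8391$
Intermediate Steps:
$g{\left(a \right)} = 2 a$
$S{\left(Q,k \right)} = - 14 k - \frac{26 Q}{3}$ ($S{\left(Q,k \right)} = \frac{- 26 Q - 42 k}{3} = \frac{- 42 k - 26 Q}{3} = - 14 k - \frac{26 Q}{3}$)
$Y{\left(j \right)} = 2 + 4 j$ ($Y{\left(j \right)} = \left(\left(1 + j\right) + j\right) 2 \cdot 1 = \left(1 + 2 j\right) 2 = 2 + 4 j$)
$\frac{Y{\left(-45 \right)} - 3661}{168 + S{\left(-16,62 \right)}} = \frac{\left(2 + 4 \left(-45\right)\right) - 3661}{168 - \frac{2188}{3}} = \frac{\left(2 - 180\right) - 3661}{168 + \left(-868 + \frac{416}{3}\right)} = \frac{-178 - 3661}{168 - \frac{2188}{3}} = - \frac{3839}{- \frac{1684}{3}} = \left(-3839\right) \left(- \frac{3}{1684}\right) = \frac{11517}{1684}$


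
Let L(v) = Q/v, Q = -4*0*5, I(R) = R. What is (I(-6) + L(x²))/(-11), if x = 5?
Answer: 6/11 ≈ 0.54545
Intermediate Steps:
Q = 0 (Q = 0*5 = 0)
L(v) = 0 (L(v) = 0/v = 0)
(I(-6) + L(x²))/(-11) = (-6 + 0)/(-11) = -1/11*(-6) = 6/11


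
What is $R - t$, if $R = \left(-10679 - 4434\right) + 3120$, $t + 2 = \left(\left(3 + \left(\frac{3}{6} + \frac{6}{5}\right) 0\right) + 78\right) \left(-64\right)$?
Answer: $-6807$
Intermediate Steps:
$t = -5186$ ($t = -2 + \left(\left(3 + \left(\frac{3}{6} + \frac{6}{5}\right) 0\right) + 78\right) \left(-64\right) = -2 + \left(\left(3 + \left(3 \cdot \frac{1}{6} + 6 \cdot \frac{1}{5}\right) 0\right) + 78\right) \left(-64\right) = -2 + \left(\left(3 + \left(\frac{1}{2} + \frac{6}{5}\right) 0\right) + 78\right) \left(-64\right) = -2 + \left(\left(3 + \frac{17}{10} \cdot 0\right) + 78\right) \left(-64\right) = -2 + \left(\left(3 + 0\right) + 78\right) \left(-64\right) = -2 + \left(3 + 78\right) \left(-64\right) = -2 + 81 \left(-64\right) = -2 - 5184 = -5186$)
$R = -11993$ ($R = -15113 + 3120 = -11993$)
$R - t = -11993 - -5186 = -11993 + 5186 = -6807$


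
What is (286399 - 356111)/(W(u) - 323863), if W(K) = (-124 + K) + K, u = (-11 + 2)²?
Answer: 69712/323825 ≈ 0.21528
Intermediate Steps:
u = 81 (u = (-9)² = 81)
W(K) = -124 + 2*K
(286399 - 356111)/(W(u) - 323863) = (286399 - 356111)/((-124 + 2*81) - 323863) = -69712/((-124 + 162) - 323863) = -69712/(38 - 323863) = -69712/(-323825) = -69712*(-1/323825) = 69712/323825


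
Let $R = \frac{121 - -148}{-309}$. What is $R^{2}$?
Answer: $\frac{72361}{95481} \approx 0.75786$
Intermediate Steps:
$R = - \frac{269}{309}$ ($R = \left(121 + 148\right) \left(- \frac{1}{309}\right) = 269 \left(- \frac{1}{309}\right) = - \frac{269}{309} \approx -0.87055$)
$R^{2} = \left(- \frac{269}{309}\right)^{2} = \frac{72361}{95481}$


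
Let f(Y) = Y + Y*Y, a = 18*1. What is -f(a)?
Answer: -342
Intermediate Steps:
a = 18
f(Y) = Y + Y²
-f(a) = -18*(1 + 18) = -18*19 = -1*342 = -342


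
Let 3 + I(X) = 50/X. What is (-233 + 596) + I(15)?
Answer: 1090/3 ≈ 363.33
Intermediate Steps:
I(X) = -3 + 50/X
(-233 + 596) + I(15) = (-233 + 596) + (-3 + 50/15) = 363 + (-3 + 50*(1/15)) = 363 + (-3 + 10/3) = 363 + ⅓ = 1090/3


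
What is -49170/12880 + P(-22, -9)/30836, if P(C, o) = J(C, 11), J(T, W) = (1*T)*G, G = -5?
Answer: -37869733/9929192 ≈ -3.8140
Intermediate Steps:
J(T, W) = -5*T (J(T, W) = (1*T)*(-5) = T*(-5) = -5*T)
P(C, o) = -5*C
-49170/12880 + P(-22, -9)/30836 = -49170/12880 - 5*(-22)/30836 = -49170*1/12880 + 110*(1/30836) = -4917/1288 + 55/15418 = -37869733/9929192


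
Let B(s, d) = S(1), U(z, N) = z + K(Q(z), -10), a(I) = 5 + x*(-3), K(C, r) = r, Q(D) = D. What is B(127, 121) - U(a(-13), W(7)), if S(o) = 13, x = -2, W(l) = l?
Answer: 12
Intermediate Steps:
a(I) = 11 (a(I) = 5 - 2*(-3) = 5 + 6 = 11)
U(z, N) = -10 + z (U(z, N) = z - 10 = -10 + z)
B(s, d) = 13
B(127, 121) - U(a(-13), W(7)) = 13 - (-10 + 11) = 13 - 1*1 = 13 - 1 = 12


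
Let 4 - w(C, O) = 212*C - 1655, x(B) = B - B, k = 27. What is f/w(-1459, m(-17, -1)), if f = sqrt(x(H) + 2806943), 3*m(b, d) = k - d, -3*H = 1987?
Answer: sqrt(2806943)/310967 ≈ 0.0053877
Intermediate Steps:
H = -1987/3 (H = -1/3*1987 = -1987/3 ≈ -662.33)
x(B) = 0
m(b, d) = 9 - d/3 (m(b, d) = (27 - d)/3 = 9 - d/3)
f = sqrt(2806943) (f = sqrt(0 + 2806943) = sqrt(2806943) ≈ 1675.4)
w(C, O) = 1659 - 212*C (w(C, O) = 4 - (212*C - 1655) = 4 - (-1655 + 212*C) = 4 + (1655 - 212*C) = 1659 - 212*C)
f/w(-1459, m(-17, -1)) = sqrt(2806943)/(1659 - 212*(-1459)) = sqrt(2806943)/(1659 + 309308) = sqrt(2806943)/310967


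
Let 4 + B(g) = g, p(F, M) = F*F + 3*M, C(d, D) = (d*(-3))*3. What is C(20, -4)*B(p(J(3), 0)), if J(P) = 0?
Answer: 720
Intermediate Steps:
C(d, D) = -9*d (C(d, D) = -3*d*3 = -9*d)
p(F, M) = F² + 3*M
B(g) = -4 + g
C(20, -4)*B(p(J(3), 0)) = (-9*20)*(-4 + (0² + 3*0)) = -180*(-4 + (0 + 0)) = -180*(-4 + 0) = -180*(-4) = 720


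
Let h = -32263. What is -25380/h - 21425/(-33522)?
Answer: 1542023135/1081520286 ≈ 1.4258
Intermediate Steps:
-25380/h - 21425/(-33522) = -25380/(-32263) - 21425/(-33522) = -25380*(-1/32263) - 21425*(-1/33522) = 25380/32263 + 21425/33522 = 1542023135/1081520286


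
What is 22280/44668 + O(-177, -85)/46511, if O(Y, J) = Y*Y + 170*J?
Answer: 447554063/519388337 ≈ 0.86169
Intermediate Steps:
O(Y, J) = Y² + 170*J
22280/44668 + O(-177, -85)/46511 = 22280/44668 + ((-177)² + 170*(-85))/46511 = 22280*(1/44668) + (31329 - 14450)*(1/46511) = 5570/11167 + 16879*(1/46511) = 5570/11167 + 16879/46511 = 447554063/519388337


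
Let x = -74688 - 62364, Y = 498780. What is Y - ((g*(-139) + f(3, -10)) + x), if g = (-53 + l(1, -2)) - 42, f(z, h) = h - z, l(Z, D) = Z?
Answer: 622779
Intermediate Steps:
g = -94 (g = (-53 + 1) - 42 = -52 - 42 = -94)
x = -137052
Y - ((g*(-139) + f(3, -10)) + x) = 498780 - ((-94*(-139) + (-10 - 1*3)) - 137052) = 498780 - ((13066 + (-10 - 3)) - 137052) = 498780 - ((13066 - 13) - 137052) = 498780 - (13053 - 137052) = 498780 - 1*(-123999) = 498780 + 123999 = 622779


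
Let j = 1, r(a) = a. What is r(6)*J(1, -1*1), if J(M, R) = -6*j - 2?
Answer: -48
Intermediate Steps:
J(M, R) = -8 (J(M, R) = -6 - 2 = -8)
r(6)*J(1, -1*1) = 6*(-8) = -48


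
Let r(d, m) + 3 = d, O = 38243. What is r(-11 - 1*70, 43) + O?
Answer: 38159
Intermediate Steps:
r(d, m) = -3 + d
r(-11 - 1*70, 43) + O = (-3 + (-11 - 1*70)) + 38243 = (-3 + (-11 - 70)) + 38243 = (-3 - 81) + 38243 = -84 + 38243 = 38159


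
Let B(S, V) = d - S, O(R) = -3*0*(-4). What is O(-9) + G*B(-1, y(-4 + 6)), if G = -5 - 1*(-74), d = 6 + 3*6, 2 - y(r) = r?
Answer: 1725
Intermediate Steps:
y(r) = 2 - r
d = 24 (d = 6 + 18 = 24)
O(R) = 0 (O(R) = 0*(-4) = 0)
G = 69 (G = -5 + 74 = 69)
B(S, V) = 24 - S
O(-9) + G*B(-1, y(-4 + 6)) = 0 + 69*(24 - 1*(-1)) = 0 + 69*(24 + 1) = 0 + 69*25 = 0 + 1725 = 1725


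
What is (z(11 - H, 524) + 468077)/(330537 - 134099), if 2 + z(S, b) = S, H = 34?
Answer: 234026/98219 ≈ 2.3827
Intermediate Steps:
z(S, b) = -2 + S
(z(11 - H, 524) + 468077)/(330537 - 134099) = ((-2 + (11 - 1*34)) + 468077)/(330537 - 134099) = ((-2 + (11 - 34)) + 468077)/196438 = ((-2 - 23) + 468077)*(1/196438) = (-25 + 468077)*(1/196438) = 468052*(1/196438) = 234026/98219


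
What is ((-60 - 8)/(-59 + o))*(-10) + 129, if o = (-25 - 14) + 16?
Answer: 4949/41 ≈ 120.71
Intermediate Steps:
o = -23 (o = -39 + 16 = -23)
((-60 - 8)/(-59 + o))*(-10) + 129 = ((-60 - 8)/(-59 - 23))*(-10) + 129 = -68/(-82)*(-10) + 129 = -68*(-1/82)*(-10) + 129 = (34/41)*(-10) + 129 = -340/41 + 129 = 4949/41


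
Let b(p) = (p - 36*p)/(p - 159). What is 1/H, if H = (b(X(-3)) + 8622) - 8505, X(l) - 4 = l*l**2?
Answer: 26/2927 ≈ 0.0088828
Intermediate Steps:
X(l) = 4 + l**3 (X(l) = 4 + l*l**2 = 4 + l**3)
b(p) = -35*p/(-159 + p) (b(p) = (-35*p)/(-159 + p) = -35*p/(-159 + p))
H = 2927/26 (H = (-35*(4 + (-3)**3)/(-159 + (4 + (-3)**3)) + 8622) - 8505 = (-35*(4 - 27)/(-159 + (4 - 27)) + 8622) - 8505 = (-35*(-23)/(-159 - 23) + 8622) - 8505 = (-35*(-23)/(-182) + 8622) - 8505 = (-35*(-23)*(-1/182) + 8622) - 8505 = (-115/26 + 8622) - 8505 = 224057/26 - 8505 = 2927/26 ≈ 112.58)
1/H = 1/(2927/26) = 26/2927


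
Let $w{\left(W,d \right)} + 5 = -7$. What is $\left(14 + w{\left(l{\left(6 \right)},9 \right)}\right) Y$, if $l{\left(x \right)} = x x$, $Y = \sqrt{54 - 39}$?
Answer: $2 \sqrt{15} \approx 7.746$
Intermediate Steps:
$Y = \sqrt{15} \approx 3.873$
$l{\left(x \right)} = x^{2}$
$w{\left(W,d \right)} = -12$ ($w{\left(W,d \right)} = -5 - 7 = -12$)
$\left(14 + w{\left(l{\left(6 \right)},9 \right)}\right) Y = \left(14 - 12\right) \sqrt{15} = 2 \sqrt{15}$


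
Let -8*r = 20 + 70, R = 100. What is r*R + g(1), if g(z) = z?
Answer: -1124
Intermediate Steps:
r = -45/4 (r = -(20 + 70)/8 = -⅛*90 = -45/4 ≈ -11.250)
r*R + g(1) = -45/4*100 + 1 = -1125 + 1 = -1124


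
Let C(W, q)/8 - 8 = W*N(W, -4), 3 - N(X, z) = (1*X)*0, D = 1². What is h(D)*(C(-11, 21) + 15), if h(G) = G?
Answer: -185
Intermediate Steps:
D = 1
N(X, z) = 3 (N(X, z) = 3 - 1*X*0 = 3 - X*0 = 3 - 1*0 = 3 + 0 = 3)
C(W, q) = 64 + 24*W (C(W, q) = 64 + 8*(W*3) = 64 + 8*(3*W) = 64 + 24*W)
h(D)*(C(-11, 21) + 15) = 1*((64 + 24*(-11)) + 15) = 1*((64 - 264) + 15) = 1*(-200 + 15) = 1*(-185) = -185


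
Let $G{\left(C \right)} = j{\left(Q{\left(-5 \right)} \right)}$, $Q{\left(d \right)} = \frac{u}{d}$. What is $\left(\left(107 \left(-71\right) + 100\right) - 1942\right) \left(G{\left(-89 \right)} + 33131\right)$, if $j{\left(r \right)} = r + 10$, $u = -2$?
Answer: $- \frac{1564108373}{5} \approx -3.1282 \cdot 10^{8}$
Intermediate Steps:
$Q{\left(d \right)} = - \frac{2}{d}$
$j{\left(r \right)} = 10 + r$
$G{\left(C \right)} = \frac{52}{5}$ ($G{\left(C \right)} = 10 - \frac{2}{-5} = 10 - - \frac{2}{5} = 10 + \frac{2}{5} = \frac{52}{5}$)
$\left(\left(107 \left(-71\right) + 100\right) - 1942\right) \left(G{\left(-89 \right)} + 33131\right) = \left(\left(107 \left(-71\right) + 100\right) - 1942\right) \left(\frac{52}{5} + 33131\right) = \left(\left(-7597 + 100\right) - 1942\right) \frac{165707}{5} = \left(-7497 - 1942\right) \frac{165707}{5} = \left(-9439\right) \frac{165707}{5} = - \frac{1564108373}{5}$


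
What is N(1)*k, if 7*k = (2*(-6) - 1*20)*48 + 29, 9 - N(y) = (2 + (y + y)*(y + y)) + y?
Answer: -3014/7 ≈ -430.57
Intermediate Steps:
N(y) = 7 - y - 4*y² (N(y) = 9 - ((2 + (y + y)*(y + y)) + y) = 9 - ((2 + (2*y)*(2*y)) + y) = 9 - ((2 + 4*y²) + y) = 9 - (2 + y + 4*y²) = 9 + (-2 - y - 4*y²) = 7 - y - 4*y²)
k = -1507/7 (k = ((2*(-6) - 1*20)*48 + 29)/7 = ((-12 - 20)*48 + 29)/7 = (-32*48 + 29)/7 = (-1536 + 29)/7 = (⅐)*(-1507) = -1507/7 ≈ -215.29)
N(1)*k = (7 - 1*1 - 4*1²)*(-1507/7) = (7 - 1 - 4*1)*(-1507/7) = (7 - 1 - 4)*(-1507/7) = 2*(-1507/7) = -3014/7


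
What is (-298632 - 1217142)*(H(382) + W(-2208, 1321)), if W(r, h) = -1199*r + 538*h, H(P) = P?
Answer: -5090684537328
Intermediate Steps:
(-298632 - 1217142)*(H(382) + W(-2208, 1321)) = (-298632 - 1217142)*(382 + (-1199*(-2208) + 538*1321)) = -1515774*(382 + (2647392 + 710698)) = -1515774*(382 + 3358090) = -1515774*3358472 = -5090684537328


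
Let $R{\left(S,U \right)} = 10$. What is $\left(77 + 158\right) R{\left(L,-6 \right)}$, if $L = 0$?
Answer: $2350$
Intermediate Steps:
$\left(77 + 158\right) R{\left(L,-6 \right)} = \left(77 + 158\right) 10 = 235 \cdot 10 = 2350$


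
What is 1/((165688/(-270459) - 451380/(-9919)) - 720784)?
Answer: -383240403/276216345446788 ≈ -1.3875e-6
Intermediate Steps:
1/((165688/(-270459) - 451380/(-9919)) - 720784) = 1/((165688*(-1/270459) - 451380*(-1/9919)) - 720784) = 1/((-165688/270459 + 451380/9919) - 720784) = 1/(17205189164/383240403 - 720784) = 1/(-276216345446788/383240403) = -383240403/276216345446788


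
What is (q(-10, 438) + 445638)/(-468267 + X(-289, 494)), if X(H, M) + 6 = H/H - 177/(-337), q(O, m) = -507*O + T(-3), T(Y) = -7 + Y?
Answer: -151885226/157807487 ≈ -0.96247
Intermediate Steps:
q(O, m) = -10 - 507*O (q(O, m) = -507*O + (-7 - 3) = -507*O - 10 = -10 - 507*O)
X(H, M) = -1508/337 (X(H, M) = -6 + (H/H - 177/(-337)) = -6 + (1 - 177*(-1/337)) = -6 + (1 + 177/337) = -6 + 514/337 = -1508/337)
(q(-10, 438) + 445638)/(-468267 + X(-289, 494)) = ((-10 - 507*(-10)) + 445638)/(-468267 - 1508/337) = ((-10 + 5070) + 445638)/(-157807487/337) = (5060 + 445638)*(-337/157807487) = 450698*(-337/157807487) = -151885226/157807487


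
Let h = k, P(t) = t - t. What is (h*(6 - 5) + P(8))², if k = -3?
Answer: 9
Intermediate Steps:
P(t) = 0
h = -3
(h*(6 - 5) + P(8))² = (-3*(6 - 5) + 0)² = (-3*1 + 0)² = (-3 + 0)² = (-3)² = 9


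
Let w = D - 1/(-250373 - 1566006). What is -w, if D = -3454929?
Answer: 6275460482090/1816379 ≈ 3.4549e+6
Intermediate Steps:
w = -6275460482090/1816379 (w = -3454929 - 1/(-250373 - 1566006) = -3454929 - 1/(-1816379) = -3454929 - 1*(-1/1816379) = -3454929 + 1/1816379 = -6275460482090/1816379 ≈ -3.4549e+6)
-w = -1*(-6275460482090/1816379) = 6275460482090/1816379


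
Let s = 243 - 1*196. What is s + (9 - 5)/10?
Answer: 237/5 ≈ 47.400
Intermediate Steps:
s = 47 (s = 243 - 196 = 47)
s + (9 - 5)/10 = 47 + (9 - 5)/10 = 47 + 4*(⅒) = 47 + ⅖ = 237/5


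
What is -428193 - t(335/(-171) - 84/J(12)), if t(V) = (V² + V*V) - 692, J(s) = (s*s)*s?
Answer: -177789048433/415872 ≈ -4.2751e+5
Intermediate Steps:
J(s) = s³ (J(s) = s²*s = s³)
t(V) = -692 + 2*V² (t(V) = (V² + V²) - 692 = 2*V² - 692 = -692 + 2*V²)
-428193 - t(335/(-171) - 84/J(12)) = -428193 - (-692 + 2*(335/(-171) - 84/(12³))²) = -428193 - (-692 + 2*(335*(-1/171) - 84/1728)²) = -428193 - (-692 + 2*(-335/171 - 84*1/1728)²) = -428193 - (-692 + 2*(-335/171 - 7/144)²) = -428193 - (-692 + 2*(-1831/912)²) = -428193 - (-692 + 2*(3352561/831744)) = -428193 - (-692 + 3352561/415872) = -428193 - 1*(-284430863/415872) = -428193 + 284430863/415872 = -177789048433/415872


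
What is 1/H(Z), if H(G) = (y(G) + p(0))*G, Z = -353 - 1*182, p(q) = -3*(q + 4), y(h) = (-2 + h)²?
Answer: -1/154270995 ≈ -6.4821e-9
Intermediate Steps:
p(q) = -12 - 3*q (p(q) = -3*(4 + q) = -12 - 3*q)
Z = -535 (Z = -353 - 182 = -535)
H(G) = G*(-12 + (-2 + G)²) (H(G) = ((-2 + G)² + (-12 - 3*0))*G = ((-2 + G)² + (-12 + 0))*G = ((-2 + G)² - 12)*G = (-12 + (-2 + G)²)*G = G*(-12 + (-2 + G)²))
1/H(Z) = 1/(-535*(-12 + (-2 - 535)²)) = 1/(-535*(-12 + (-537)²)) = 1/(-535*(-12 + 288369)) = 1/(-535*288357) = 1/(-154270995) = -1/154270995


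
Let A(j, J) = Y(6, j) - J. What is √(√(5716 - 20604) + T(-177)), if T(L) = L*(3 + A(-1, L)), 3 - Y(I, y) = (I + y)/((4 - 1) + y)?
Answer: √(-127794 + 8*I*√3722)/2 ≈ 0.34132 + 178.74*I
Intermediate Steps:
Y(I, y) = 3 - (I + y)/(3 + y) (Y(I, y) = 3 - (I + y)/((4 - 1) + y) = 3 - (I + y)/(3 + y))
A(j, J) = -J + (3 + 2*j)/(3 + j) (A(j, J) = (9 - 1*6 + 2*j)/(3 + j) - J = (9 - 6 + 2*j)/(3 + j) - J = (3 + 2*j)/(3 + j) - J = -J + (3 + 2*j)/(3 + j))
T(L) = L*(7/2 - L) (T(L) = L*(3 + (3 + 2*(-1) - L*(3 - 1))/(3 - 1)) = L*(3 + (3 - 2 - 1*L*2)/2) = L*(3 + (3 - 2 - 2*L)/2) = L*(3 + (1 - 2*L)/2) = L*(3 + (½ - L)) = L*(7/2 - L))
√(√(5716 - 20604) + T(-177)) = √(√(5716 - 20604) + (½)*(-177)*(7 - 2*(-177))) = √(√(-14888) + (½)*(-177)*(7 + 354)) = √(2*I*√3722 + (½)*(-177)*361) = √(2*I*√3722 - 63897/2) = √(-63897/2 + 2*I*√3722)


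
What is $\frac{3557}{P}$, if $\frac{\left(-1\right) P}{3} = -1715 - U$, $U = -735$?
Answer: $\frac{3557}{2940} \approx 1.2099$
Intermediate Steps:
$P = 2940$ ($P = - 3 \left(-1715 - -735\right) = - 3 \left(-1715 + 735\right) = \left(-3\right) \left(-980\right) = 2940$)
$\frac{3557}{P} = \frac{3557}{2940}$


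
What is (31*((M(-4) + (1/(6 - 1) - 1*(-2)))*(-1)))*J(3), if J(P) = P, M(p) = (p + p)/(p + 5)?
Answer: 2697/5 ≈ 539.40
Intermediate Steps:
M(p) = 2*p/(5 + p) (M(p) = (2*p)/(5 + p) = 2*p/(5 + p))
(31*((M(-4) + (1/(6 - 1) - 1*(-2)))*(-1)))*J(3) = (31*((2*(-4)/(5 - 4) + (1/(6 - 1) - 1*(-2)))*(-1)))*3 = (31*((2*(-4)/1 + (1/5 + 2))*(-1)))*3 = (31*((2*(-4)*1 + (1/5 + 2))*(-1)))*3 = (31*((-8 + 11/5)*(-1)))*3 = (31*(-29/5*(-1)))*3 = (31*(29/5))*3 = (899/5)*3 = 2697/5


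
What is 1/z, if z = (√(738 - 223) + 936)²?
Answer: (936 + √515)⁻² ≈ 1.0880e-6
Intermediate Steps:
z = (936 + √515)² (z = (√515 + 936)² = (936 + √515)² ≈ 9.1909e+5)
1/z = 1/((936 + √515)²) = (936 + √515)⁻²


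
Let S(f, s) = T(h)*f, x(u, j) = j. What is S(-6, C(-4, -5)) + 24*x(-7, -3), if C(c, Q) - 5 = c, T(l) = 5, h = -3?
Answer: -102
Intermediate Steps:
C(c, Q) = 5 + c
S(f, s) = 5*f
S(-6, C(-4, -5)) + 24*x(-7, -3) = 5*(-6) + 24*(-3) = -30 - 72 = -102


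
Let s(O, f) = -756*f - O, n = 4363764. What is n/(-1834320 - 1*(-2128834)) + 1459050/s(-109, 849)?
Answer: 237066943884/18899994179 ≈ 12.543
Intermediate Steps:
s(O, f) = -O - 756*f
n/(-1834320 - 1*(-2128834)) + 1459050/s(-109, 849) = 4363764/(-1834320 - 1*(-2128834)) + 1459050/(-1*(-109) - 756*849) = 4363764/(-1834320 + 2128834) + 1459050/(109 - 641844) = 4363764/294514 + 1459050/(-641735) = 4363764*(1/294514) + 1459050*(-1/641735) = 2181882/147257 - 291810/128347 = 237066943884/18899994179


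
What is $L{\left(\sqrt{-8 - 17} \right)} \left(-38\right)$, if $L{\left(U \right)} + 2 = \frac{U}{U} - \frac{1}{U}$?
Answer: $38 - \frac{38 i}{5} \approx 38.0 - 7.6 i$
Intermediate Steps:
$L{\left(U \right)} = -1 - \frac{1}{U}$ ($L{\left(U \right)} = -2 - \left(\frac{1}{U} - \frac{U}{U}\right) = -2 + \left(1 - \frac{1}{U}\right) = -1 - \frac{1}{U}$)
$L{\left(\sqrt{-8 - 17} \right)} \left(-38\right) = \frac{-1 - \sqrt{-8 - 17}}{\sqrt{-8 - 17}} \left(-38\right) = \frac{-1 - \sqrt{-25}}{\sqrt{-25}} \left(-38\right) = \frac{-1 - 5 i}{5 i} \left(-38\right) = - \frac{i}{5} \left(-1 - 5 i\right) \left(-38\right) = - \frac{i \left(-1 - 5 i\right)}{5} \left(-38\right) = \frac{38 i \left(-1 - 5 i\right)}{5}$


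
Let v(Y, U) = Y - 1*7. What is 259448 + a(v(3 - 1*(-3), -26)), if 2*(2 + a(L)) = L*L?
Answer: 518893/2 ≈ 2.5945e+5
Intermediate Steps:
v(Y, U) = -7 + Y (v(Y, U) = Y - 7 = -7 + Y)
a(L) = -2 + L**2/2 (a(L) = -2 + (L*L)/2 = -2 + L**2/2)
259448 + a(v(3 - 1*(-3), -26)) = 259448 + (-2 + (-7 + (3 - 1*(-3)))**2/2) = 259448 + (-2 + (-7 + (3 + 3))**2/2) = 259448 + (-2 + (-7 + 6)**2/2) = 259448 + (-2 + (1/2)*(-1)**2) = 259448 + (-2 + (1/2)*1) = 259448 + (-2 + 1/2) = 259448 - 3/2 = 518893/2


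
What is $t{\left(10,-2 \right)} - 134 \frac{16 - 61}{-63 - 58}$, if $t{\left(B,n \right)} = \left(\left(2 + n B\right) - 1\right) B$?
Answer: $- \frac{29020}{121} \approx -239.83$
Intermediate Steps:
$t{\left(B,n \right)} = B \left(1 + B n\right)$ ($t{\left(B,n \right)} = \left(\left(2 + B n\right) - 1\right) B = \left(1 + B n\right) B = B \left(1 + B n\right)$)
$t{\left(10,-2 \right)} - 134 \frac{16 - 61}{-63 - 58} = 10 \left(1 + 10 \left(-2\right)\right) - 134 \frac{16 - 61}{-63 - 58} = 10 \left(1 - 20\right) - 134 \left(- \frac{45}{-121}\right) = 10 \left(-19\right) - 134 \left(\left(-45\right) \left(- \frac{1}{121}\right)\right) = -190 - \frac{6030}{121} = - \frac{29020}{121}$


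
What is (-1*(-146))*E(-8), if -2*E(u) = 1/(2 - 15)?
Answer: 73/13 ≈ 5.6154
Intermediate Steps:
E(u) = 1/26 (E(u) = -1/(2*(2 - 15)) = -½/(-13) = -½*(-1/13) = 1/26)
(-1*(-146))*E(-8) = -1*(-146)*(1/26) = 146*(1/26) = 73/13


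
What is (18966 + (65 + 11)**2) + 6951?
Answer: 31693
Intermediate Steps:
(18966 + (65 + 11)**2) + 6951 = (18966 + 76**2) + 6951 = (18966 + 5776) + 6951 = 24742 + 6951 = 31693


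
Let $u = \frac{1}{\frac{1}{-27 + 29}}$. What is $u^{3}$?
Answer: $8$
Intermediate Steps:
$u = 2$ ($u = \frac{1}{\frac{1}{2}} = 2$)
$u^{3} = 2^{3} = 8$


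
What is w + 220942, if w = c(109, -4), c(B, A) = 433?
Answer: 221375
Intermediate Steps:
w = 433
w + 220942 = 433 + 220942 = 221375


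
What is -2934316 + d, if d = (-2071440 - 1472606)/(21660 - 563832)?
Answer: -795450215153/271086 ≈ -2.9343e+6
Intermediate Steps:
d = 1772023/271086 (d = -3544046/(-542172) = -3544046*(-1/542172) = 1772023/271086 ≈ 6.5368)
-2934316 + d = -2934316 + 1772023/271086 = -795450215153/271086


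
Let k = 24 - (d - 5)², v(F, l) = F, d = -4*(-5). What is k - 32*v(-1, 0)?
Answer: -169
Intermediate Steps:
d = 20
k = -201 (k = 24 - (20 - 5)² = 24 - 1*15² = 24 - 1*225 = 24 - 225 = -201)
k - 32*v(-1, 0) = -201 - 32*(-1) = -201 + 32 = -169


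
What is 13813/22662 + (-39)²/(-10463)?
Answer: 110056517/237112506 ≈ 0.46415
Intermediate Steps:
13813/22662 + (-39)²/(-10463) = 13813*(1/22662) + 1521*(-1/10463) = 13813/22662 - 1521/10463 = 110056517/237112506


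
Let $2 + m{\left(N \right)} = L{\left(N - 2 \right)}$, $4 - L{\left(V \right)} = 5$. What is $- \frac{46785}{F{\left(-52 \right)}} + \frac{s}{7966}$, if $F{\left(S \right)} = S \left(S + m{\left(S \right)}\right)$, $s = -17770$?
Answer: $- \frac{42351151}{2278276} \approx -18.589$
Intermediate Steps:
$L{\left(V \right)} = -1$ ($L{\left(V \right)} = 4 - 5 = -1$)
$m{\left(N \right)} = -3$ ($m{\left(N \right)} = -2 - 1 = -3$)
$F{\left(S \right)} = S \left(-3 + S\right)$ ($F{\left(S \right)} = S \left(S - 3\right) = S \left(-3 + S\right)$)
$- \frac{46785}{F{\left(-52 \right)}} + \frac{s}{7966} = - \frac{46785}{\left(-52\right) \left(-3 - 52\right)} - \frac{17770}{7966} = - \frac{46785}{\left(-52\right) \left(-55\right)} - \frac{8885}{3983} = - \frac{46785}{2860} - \frac{8885}{3983} = \left(-46785\right) \frac{1}{2860} - \frac{8885}{3983} = - \frac{9357}{572} - \frac{8885}{3983} = - \frac{42351151}{2278276}$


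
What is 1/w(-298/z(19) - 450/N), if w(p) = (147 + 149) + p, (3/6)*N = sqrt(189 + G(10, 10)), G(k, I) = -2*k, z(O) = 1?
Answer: -13/251 ≈ -0.051793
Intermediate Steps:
N = 26 (N = 2*sqrt(189 - 2*10) = 2*sqrt(189 - 20) = 2*sqrt(169) = 2*13 = 26)
w(p) = 296 + p
1/w(-298/z(19) - 450/N) = 1/(296 + (-298/1 - 450/26)) = 1/(296 + (-298*1 - 450*1/26)) = 1/(296 + (-298 - 225/13)) = 1/(296 - 4099/13) = 1/(-251/13) = -13/251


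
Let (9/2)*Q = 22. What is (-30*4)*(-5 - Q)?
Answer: 3560/3 ≈ 1186.7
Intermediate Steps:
Q = 44/9 (Q = (2/9)*22 = 44/9 ≈ 4.8889)
(-30*4)*(-5 - Q) = (-30*4)*(-5 - 1*44/9) = (-6*20)*(-5 - 44/9) = -120*(-89/9) = 3560/3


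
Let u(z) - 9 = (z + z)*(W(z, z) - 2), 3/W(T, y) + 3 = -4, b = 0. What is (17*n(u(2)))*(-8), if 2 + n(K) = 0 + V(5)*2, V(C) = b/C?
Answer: 272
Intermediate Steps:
W(T, y) = -3/7 (W(T, y) = 3/(-3 - 4) = 3/(-7) = 3*(-⅐) = -3/7)
V(C) = 0 (V(C) = 0/C = 0)
u(z) = 9 - 34*z/7 (u(z) = 9 + (z + z)*(-3/7 - 2) = 9 + (2*z)*(-17/7) = 9 - 34*z/7)
n(K) = -2 (n(K) = -2 + (0 + 0*2) = -2 + (0 + 0) = -2 + 0 = -2)
(17*n(u(2)))*(-8) = (17*(-2))*(-8) = -34*(-8) = 272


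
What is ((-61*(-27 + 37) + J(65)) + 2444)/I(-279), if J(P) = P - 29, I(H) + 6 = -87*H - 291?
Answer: 935/11988 ≈ 0.077995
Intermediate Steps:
I(H) = -297 - 87*H (I(H) = -6 + (-87*H - 291) = -6 + (-291 - 87*H) = -297 - 87*H)
J(P) = -29 + P
((-61*(-27 + 37) + J(65)) + 2444)/I(-279) = ((-61*(-27 + 37) + (-29 + 65)) + 2444)/(-297 - 87*(-279)) = ((-61*10 + 36) + 2444)/(-297 + 24273) = ((-610 + 36) + 2444)/23976 = (-574 + 2444)*(1/23976) = 1870*(1/23976) = 935/11988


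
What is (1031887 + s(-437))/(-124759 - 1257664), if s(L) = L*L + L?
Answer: -71907/81319 ≈ -0.88426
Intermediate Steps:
s(L) = L + L**2 (s(L) = L**2 + L = L + L**2)
(1031887 + s(-437))/(-124759 - 1257664) = (1031887 - 437*(1 - 437))/(-124759 - 1257664) = (1031887 - 437*(-436))/(-1382423) = (1031887 + 190532)*(-1/1382423) = 1222419*(-1/1382423) = -71907/81319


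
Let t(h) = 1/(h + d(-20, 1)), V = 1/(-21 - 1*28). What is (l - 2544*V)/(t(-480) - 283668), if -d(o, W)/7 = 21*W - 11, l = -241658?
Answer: 6511283900/7644852649 ≈ 0.85172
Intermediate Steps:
d(o, W) = 77 - 147*W (d(o, W) = -7*(21*W - 11) = -7*(-11 + 21*W) = 77 - 147*W)
V = -1/49 (V = 1/(-21 - 28) = 1/(-49) = -1/49 ≈ -0.020408)
t(h) = 1/(-70 + h) (t(h) = 1/(h + (77 - 147*1)) = 1/(h + (77 - 147)) = 1/(h - 70) = 1/(-70 + h))
(l - 2544*V)/(t(-480) - 283668) = (-241658 - 2544*(-1/49))/(1/(-70 - 480) - 283668) = (-241658 + 2544/49)/(1/(-550) - 283668) = -11838698/(49*(-1/550 - 283668)) = -11838698/(49*(-156017401/550)) = -11838698/49*(-550/156017401) = 6511283900/7644852649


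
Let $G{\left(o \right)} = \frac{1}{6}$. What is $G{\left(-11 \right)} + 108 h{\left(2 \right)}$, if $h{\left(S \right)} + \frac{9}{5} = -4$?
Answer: $- \frac{18787}{30} \approx -626.23$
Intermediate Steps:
$h{\left(S \right)} = - \frac{29}{5}$ ($h{\left(S \right)} = - \frac{9}{5} - 4 = - \frac{29}{5}$)
$G{\left(o \right)} = \frac{1}{6}$
$G{\left(-11 \right)} + 108 h{\left(2 \right)} = \frac{1}{6} + 108 \left(- \frac{29}{5}\right) = \frac{1}{6} - \frac{3132}{5} = - \frac{18787}{30}$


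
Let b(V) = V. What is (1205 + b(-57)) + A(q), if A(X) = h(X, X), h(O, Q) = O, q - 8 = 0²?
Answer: 1156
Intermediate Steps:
q = 8 (q = 8 + 0² = 8 + 0 = 8)
A(X) = X
(1205 + b(-57)) + A(q) = (1205 - 57) + 8 = 1148 + 8 = 1156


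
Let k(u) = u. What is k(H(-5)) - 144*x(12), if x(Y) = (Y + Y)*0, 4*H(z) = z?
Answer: -5/4 ≈ -1.2500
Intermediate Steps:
H(z) = z/4
x(Y) = 0 (x(Y) = (2*Y)*0 = 0)
k(H(-5)) - 144*x(12) = (¼)*(-5) - 144*0 = -5/4 + 0 = -5/4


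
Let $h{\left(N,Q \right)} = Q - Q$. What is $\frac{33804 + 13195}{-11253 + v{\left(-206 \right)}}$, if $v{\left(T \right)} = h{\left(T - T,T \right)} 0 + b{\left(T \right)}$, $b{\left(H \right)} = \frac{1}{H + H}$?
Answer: $- \frac{19363588}{4636237} \approx -4.1766$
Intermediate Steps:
$b{\left(H \right)} = \frac{1}{2 H}$
$h{\left(N,Q \right)} = 0$
$v{\left(T \right)} = \frac{1}{2 T}$ ($v{\left(T \right)} = 0 \cdot 0 + \frac{1}{2 T} = 0 + \frac{1}{2 T} = \frac{1}{2 T}$)
$\frac{33804 + 13195}{-11253 + v{\left(-206 \right)}} = \frac{33804 + 13195}{-11253 + \frac{1}{2 \left(-206\right)}} = \frac{46999}{-11253 + \frac{1}{2} \left(- \frac{1}{206}\right)} = \frac{46999}{-11253 - \frac{1}{412}} = \frac{46999}{- \frac{4636237}{412}} = 46999 \left(- \frac{412}{4636237}\right) = - \frac{19363588}{4636237}$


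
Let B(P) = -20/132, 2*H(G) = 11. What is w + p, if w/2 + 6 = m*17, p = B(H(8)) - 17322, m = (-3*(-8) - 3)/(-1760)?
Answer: -45763231/2640 ≈ -17335.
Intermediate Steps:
H(G) = 11/2 (H(G) = (½)*11 = 11/2)
m = -21/1760 (m = (24 - 3)*(-1/1760) = 21*(-1/1760) = -21/1760 ≈ -0.011932)
B(P) = -5/33 (B(P) = -20*1/132 = -5/33)
p = -571631/33 (p = -5/33 - 17322 = -571631/33 ≈ -17322.)
w = -10917/880 (w = -12 + 2*(-21/1760*17) = -12 + 2*(-357/1760) = -12 - 357/880 = -10917/880 ≈ -12.406)
w + p = -10917/880 - 571631/33 = -45763231/2640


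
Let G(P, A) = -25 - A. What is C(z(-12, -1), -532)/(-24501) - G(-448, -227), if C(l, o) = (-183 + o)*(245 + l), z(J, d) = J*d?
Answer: -4765447/24501 ≈ -194.50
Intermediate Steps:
C(z(-12, -1), -532)/(-24501) - G(-448, -227) = (-44835 - (-2196)*(-1) + 245*(-532) - 12*(-1)*(-532))/(-24501) - (-25 - 1*(-227)) = (-44835 - 183*12 - 130340 + 12*(-532))*(-1/24501) - (-25 + 227) = (-44835 - 2196 - 130340 - 6384)*(-1/24501) - 1*202 = -183755*(-1/24501) - 202 = 183755/24501 - 202 = -4765447/24501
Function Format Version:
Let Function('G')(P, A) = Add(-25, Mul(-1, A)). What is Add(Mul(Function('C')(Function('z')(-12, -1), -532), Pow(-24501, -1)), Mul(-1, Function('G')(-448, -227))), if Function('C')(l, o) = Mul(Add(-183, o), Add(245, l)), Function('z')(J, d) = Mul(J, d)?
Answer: Rational(-4765447, 24501) ≈ -194.50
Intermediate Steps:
Add(Mul(Function('C')(Function('z')(-12, -1), -532), Pow(-24501, -1)), Mul(-1, Function('G')(-448, -227))) = Add(Mul(Add(-44835, Mul(-183, Mul(-12, -1)), Mul(245, -532), Mul(Mul(-12, -1), -532)), Pow(-24501, -1)), Mul(-1, Add(-25, Mul(-1, -227)))) = Add(Mul(Add(-44835, Mul(-183, 12), -130340, Mul(12, -532)), Rational(-1, 24501)), Mul(-1, Add(-25, 227))) = Add(Mul(Add(-44835, -2196, -130340, -6384), Rational(-1, 24501)), Mul(-1, 202)) = Add(Mul(-183755, Rational(-1, 24501)), -202) = Add(Rational(183755, 24501), -202) = Rational(-4765447, 24501)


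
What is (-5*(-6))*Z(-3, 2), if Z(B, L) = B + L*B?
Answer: -270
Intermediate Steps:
Z(B, L) = B + B*L
(-5*(-6))*Z(-3, 2) = (-5*(-6))*(-3*(1 + 2)) = 30*(-3*3) = 30*(-9) = -270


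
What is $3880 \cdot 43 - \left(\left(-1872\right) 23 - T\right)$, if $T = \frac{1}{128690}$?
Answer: $\frac{27011516241}{128690} \approx 2.099 \cdot 10^{5}$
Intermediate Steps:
$T = \frac{1}{128690} \approx 7.7706 \cdot 10^{-6}$
$3880 \cdot 43 - \left(\left(-1872\right) 23 - T\right) = 3880 \cdot 43 - \left(\left(-1872\right) 23 - \frac{1}{128690}\right) = 166840 - \left(-43056 - \frac{1}{128690}\right) = 166840 - - \frac{5540876641}{128690} = 166840 + \frac{5540876641}{128690} = \frac{27011516241}{128690}$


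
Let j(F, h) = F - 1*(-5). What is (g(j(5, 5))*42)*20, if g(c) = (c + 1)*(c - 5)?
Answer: 46200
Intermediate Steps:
j(F, h) = 5 + F (j(F, h) = F + 5 = 5 + F)
g(c) = (1 + c)*(-5 + c)
(g(j(5, 5))*42)*20 = ((-5 + (5 + 5)**2 - 4*(5 + 5))*42)*20 = ((-5 + 10**2 - 4*10)*42)*20 = ((-5 + 100 - 40)*42)*20 = (55*42)*20 = 2310*20 = 46200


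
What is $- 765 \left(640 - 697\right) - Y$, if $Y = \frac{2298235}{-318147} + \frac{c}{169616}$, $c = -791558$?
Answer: $\frac{1176845241502873}{26981410776} \approx 43617.0$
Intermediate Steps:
$Y = - \frac{320824615393}{26981410776}$ ($Y = \frac{2298235}{-318147} - \frac{791558}{169616} = 2298235 \left(- \frac{1}{318147}\right) - \frac{395779}{84808} = - \frac{2298235}{318147} - \frac{395779}{84808} = - \frac{320824615393}{26981410776} \approx -11.891$)
$- 765 \left(640 - 697\right) - Y = - 765 \left(640 - 697\right) - - \frac{320824615393}{26981410776} = \left(-765\right) \left(-57\right) + \frac{320824615393}{26981410776} = 43605 + \frac{320824615393}{26981410776} = \frac{1176845241502873}{26981410776}$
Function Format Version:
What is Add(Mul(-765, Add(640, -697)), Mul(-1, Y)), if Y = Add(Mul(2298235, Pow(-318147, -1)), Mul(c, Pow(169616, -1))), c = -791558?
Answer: Rational(1176845241502873, 26981410776) ≈ 43617.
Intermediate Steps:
Y = Rational(-320824615393, 26981410776) (Y = Add(Mul(2298235, Pow(-318147, -1)), Mul(-791558, Pow(169616, -1))) = Add(Mul(2298235, Rational(-1, 318147)), Mul(-791558, Rational(1, 169616))) = Add(Rational(-2298235, 318147), Rational(-395779, 84808)) = Rational(-320824615393, 26981410776) ≈ -11.891)
Add(Mul(-765, Add(640, -697)), Mul(-1, Y)) = Add(Mul(-765, Add(640, -697)), Mul(-1, Rational(-320824615393, 26981410776))) = Add(Mul(-765, -57), Rational(320824615393, 26981410776)) = Add(43605, Rational(320824615393, 26981410776)) = Rational(1176845241502873, 26981410776)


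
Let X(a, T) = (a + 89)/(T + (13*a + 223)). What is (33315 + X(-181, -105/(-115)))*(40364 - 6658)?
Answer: 54988115054806/48969 ≈ 1.1229e+9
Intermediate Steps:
X(a, T) = (89 + a)/(223 + T + 13*a) (X(a, T) = (89 + a)/(T + (223 + 13*a)) = (89 + a)/(223 + T + 13*a))
(33315 + X(-181, -105/(-115)))*(40364 - 6658) = (33315 + (89 - 181)/(223 - 105/(-115) + 13*(-181)))*(40364 - 6658) = (33315 - 92/(223 - 105*(-1/115) - 2353))*33706 = (33315 - 92/(223 + 21/23 - 2353))*33706 = (33315 - 92/(-48969/23))*33706 = (33315 - 23/48969*(-92))*33706 = (33315 + 2116/48969)*33706 = (1631404351/48969)*33706 = 54988115054806/48969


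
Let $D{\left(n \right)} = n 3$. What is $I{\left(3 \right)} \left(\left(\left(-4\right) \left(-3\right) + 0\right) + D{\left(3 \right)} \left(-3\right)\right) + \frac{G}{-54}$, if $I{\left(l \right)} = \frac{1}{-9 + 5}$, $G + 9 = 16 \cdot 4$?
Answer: $\frac{295}{108} \approx 2.7315$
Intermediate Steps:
$D{\left(n \right)} = 3 n$
$G = 55$ ($G = -9 + 16 \cdot 4 = -9 + 64 = 55$)
$I{\left(l \right)} = - \frac{1}{4}$ ($I{\left(l \right)} = \frac{1}{-4} = - \frac{1}{4}$)
$I{\left(3 \right)} \left(\left(\left(-4\right) \left(-3\right) + 0\right) + D{\left(3 \right)} \left(-3\right)\right) + \frac{G}{-54} = - \frac{\left(\left(-4\right) \left(-3\right) + 0\right) + 3 \cdot 3 \left(-3\right)}{4} + \frac{55}{-54} = - \frac{\left(12 + 0\right) + 9 \left(-3\right)}{4} + 55 \left(- \frac{1}{54}\right) = - \frac{12 - 27}{4} - \frac{55}{54} = \left(- \frac{1}{4}\right) \left(-15\right) - \frac{55}{54} = \frac{15}{4} - \frac{55}{54} = \frac{295}{108}$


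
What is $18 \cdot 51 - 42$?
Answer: $876$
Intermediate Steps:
$18 \cdot 51 - 42 = 918 - 42 = 876$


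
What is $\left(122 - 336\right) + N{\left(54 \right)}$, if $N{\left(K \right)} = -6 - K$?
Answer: $-274$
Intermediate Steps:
$\left(122 - 336\right) + N{\left(54 \right)} = \left(122 - 336\right) - 60 = -214 - 60 = -274$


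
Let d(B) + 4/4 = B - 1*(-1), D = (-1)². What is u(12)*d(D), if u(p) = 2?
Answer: 2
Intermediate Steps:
D = 1
d(B) = B (d(B) = -1 + (B - 1*(-1)) = -1 + (B + 1) = -1 + (1 + B) = B)
u(12)*d(D) = 2*1 = 2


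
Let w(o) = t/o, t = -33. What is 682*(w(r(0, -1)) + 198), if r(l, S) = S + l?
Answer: 157542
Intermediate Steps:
w(o) = -33/o
682*(w(r(0, -1)) + 198) = 682*(-33/(-1 + 0) + 198) = 682*(-33/(-1) + 198) = 682*(-33*(-1) + 198) = 682*(33 + 198) = 682*231 = 157542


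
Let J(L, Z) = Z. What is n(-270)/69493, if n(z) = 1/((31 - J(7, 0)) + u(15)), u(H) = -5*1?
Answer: 1/1806818 ≈ 5.5346e-7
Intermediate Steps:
u(H) = -5
n(z) = 1/26 (n(z) = 1/((31 - 1*0) - 5) = 1/((31 + 0) - 5) = 1/(31 - 5) = 1/26)
n(-270)/69493 = (1/26)/69493 = (1/26)*(1/69493) = 1/1806818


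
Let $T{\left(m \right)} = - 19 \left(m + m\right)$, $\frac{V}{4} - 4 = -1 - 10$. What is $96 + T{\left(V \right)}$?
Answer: $1160$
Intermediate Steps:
$V = -28$ ($V = 16 + 4 \left(-1 - 10\right) = 16 + 4 \left(-11\right) = 16 - 44 = -28$)
$T{\left(m \right)} = - 38 m$ ($T{\left(m \right)} = - 19 \cdot 2 m = - 38 m$)
$96 + T{\left(V \right)} = 96 - -1064 = 96 + 1064 = 1160$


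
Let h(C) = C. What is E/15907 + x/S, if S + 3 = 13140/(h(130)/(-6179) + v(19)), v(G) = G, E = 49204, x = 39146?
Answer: 77001778346750/1285925809029 ≈ 59.880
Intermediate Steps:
S = 80840247/117271 (S = -3 + 13140/(130/(-6179) + 19) = -3 + 13140/(130*(-1/6179) + 19) = -3 + 13140/(-130/6179 + 19) = -3 + 13140/(117271/6179) = -3 + 13140*(6179/117271) = -3 + 81192060/117271 = 80840247/117271 ≈ 689.35)
E/15907 + x/S = 49204/15907 + 39146/(80840247/117271) = 49204*(1/15907) + 39146*(117271/80840247) = 49204/15907 + 4590690566/80840247 = 77001778346750/1285925809029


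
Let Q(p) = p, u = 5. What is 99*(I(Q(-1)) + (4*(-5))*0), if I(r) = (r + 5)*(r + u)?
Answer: 1584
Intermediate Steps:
I(r) = (5 + r)² (I(r) = (r + 5)*(r + 5) = (5 + r)*(5 + r) = (5 + r)²)
99*(I(Q(-1)) + (4*(-5))*0) = 99*((25 + (-1)² + 10*(-1)) + (4*(-5))*0) = 99*((25 + 1 - 10) - 20*0) = 99*(16 + 0) = 99*16 = 1584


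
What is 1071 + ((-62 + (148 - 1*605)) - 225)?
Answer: 327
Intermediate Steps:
1071 + ((-62 + (148 - 1*605)) - 225) = 1071 + ((-62 + (148 - 605)) - 225) = 1071 + ((-62 - 457) - 225) = 1071 + (-519 - 225) = 1071 - 744 = 327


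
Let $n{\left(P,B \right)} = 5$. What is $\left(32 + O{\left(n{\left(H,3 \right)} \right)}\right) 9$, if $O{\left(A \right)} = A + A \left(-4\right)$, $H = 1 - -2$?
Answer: $153$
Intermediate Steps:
$H = 3$ ($H = 1 + 2 = 3$)
$O{\left(A \right)} = - 3 A$ ($O{\left(A \right)} = A - 4 A = - 3 A$)
$\left(32 + O{\left(n{\left(H,3 \right)} \right)}\right) 9 = \left(32 - 15\right) 9 = 17 \cdot 9 = 153$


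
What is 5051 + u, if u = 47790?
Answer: 52841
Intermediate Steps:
5051 + u = 5051 + 47790 = 52841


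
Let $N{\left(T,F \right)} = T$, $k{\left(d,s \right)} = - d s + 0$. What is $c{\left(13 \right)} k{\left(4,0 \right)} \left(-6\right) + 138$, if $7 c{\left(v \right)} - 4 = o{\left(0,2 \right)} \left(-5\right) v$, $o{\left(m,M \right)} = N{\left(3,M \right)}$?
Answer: $138$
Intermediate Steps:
$k{\left(d,s \right)} = - d s$ ($k{\left(d,s \right)} = - d s + 0 = - d s$)
$o{\left(m,M \right)} = 3$
$c{\left(v \right)} = \frac{4}{7} - \frac{15 v}{7}$ ($c{\left(v \right)} = \frac{4}{7} + \frac{3 \left(-5\right) v}{7} = \frac{4}{7} + \frac{\left(-15\right) v}{7} = \frac{4}{7} - \frac{15 v}{7}$)
$c{\left(13 \right)} k{\left(4,0 \right)} \left(-6\right) + 138 = \left(\frac{4}{7} - \frac{195}{7}\right) \left(-1\right) 4 \cdot 0 \left(-6\right) + 138 = \left(\frac{4}{7} - \frac{195}{7}\right) 0 \left(-6\right) + 138 = \left(- \frac{191}{7}\right) 0 + 138 = 0 + 138 = 138$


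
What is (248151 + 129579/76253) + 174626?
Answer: 32238144160/76253 ≈ 4.2278e+5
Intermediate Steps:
(248151 + 129579/76253) + 174626 = 18922387782/76253 + 174626 = 32238144160/76253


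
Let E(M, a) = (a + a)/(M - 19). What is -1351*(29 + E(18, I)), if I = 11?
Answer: -9457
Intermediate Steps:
E(M, a) = 2*a/(-19 + M) (E(M, a) = (2*a)/(-19 + M) = 2*a/(-19 + M))
-1351*(29 + E(18, I)) = -1351*(29 + 2*11/(-19 + 18)) = -1351*(29 + 2*11/(-1)) = -1351*(29 + 2*11*(-1)) = -1351*(29 - 22) = -1351*7 = -9457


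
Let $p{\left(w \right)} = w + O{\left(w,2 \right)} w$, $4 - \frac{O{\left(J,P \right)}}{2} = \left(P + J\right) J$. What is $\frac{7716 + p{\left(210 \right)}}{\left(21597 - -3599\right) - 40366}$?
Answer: $\frac{9344397}{7585} \approx 1232.0$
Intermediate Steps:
$O{\left(J,P \right)} = 8 - 2 J \left(J + P\right)$ ($O{\left(J,P \right)} = 8 - 2 \left(P + J\right) J = 8 - 2 \left(J + P\right) J = 8 - 2 J \left(J + P\right)$)
$p{\left(w \right)} = w + w \left(8 - 4 w - 2 w^{2}\right)$ ($p{\left(w \right)} = w + \left(8 - 2 w^{2} - 2 w 2\right) w = w + \left(8 - 2 w^{2} - 4 w\right) w = w + \left(8 - 4 w - 2 w^{2}\right) w = w + w \left(8 - 4 w - 2 w^{2}\right)$)
$\frac{7716 + p{\left(210 \right)}}{\left(21597 - -3599\right) - 40366} = \frac{7716 + 210 \left(9 - 840 - 2 \cdot 210^{2}\right)}{\left(21597 - -3599\right) - 40366} = \frac{7716 + 210 \left(9 - 840 - 88200\right)}{\left(21597 + 3599\right) - 40366} = \frac{7716 + 210 \left(9 - 840 - 88200\right)}{25196 - 40366} = \frac{7716 + 210 \left(-89031\right)}{-15170} = \left(7716 - 18696510\right) \left(- \frac{1}{15170}\right) = \left(-18688794\right) \left(- \frac{1}{15170}\right) = \frac{9344397}{7585}$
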